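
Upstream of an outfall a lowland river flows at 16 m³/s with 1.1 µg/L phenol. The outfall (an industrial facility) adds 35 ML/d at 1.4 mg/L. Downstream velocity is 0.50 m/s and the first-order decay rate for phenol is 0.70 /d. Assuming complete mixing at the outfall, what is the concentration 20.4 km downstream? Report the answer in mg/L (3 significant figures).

35 ML/d = 0.4051 m³/s.
1.1 µg/L = 0.0011 mg/L.
After complete mixing, C₀ = (0.4051·1.4 + 16·0.0011) / 16.41 = 0.03564 mg/L.
Travel time t = 2.04e+04 m / 0.50 m/s = 4.08e+04 s = 0.4722 d.
C = 0.03564·exp(−0.70·0.4722) = 0.03564·0.7185 = 0.02561 mg/L.

0.0256 mg/L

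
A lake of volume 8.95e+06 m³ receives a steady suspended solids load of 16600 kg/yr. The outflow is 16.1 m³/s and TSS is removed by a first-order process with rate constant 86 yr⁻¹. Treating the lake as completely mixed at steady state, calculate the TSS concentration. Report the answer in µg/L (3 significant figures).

Outflow Q = 16.1 m³/s × 3.156e+07 s/yr = 5.081e+08 m³/yr.
Steady-state CSTR mass balance: W = Q·C + k·V·C, so C = W/(Q + kV).
Q + kV = 5.081e+08 + 86·8.95e+06 = 1.278e+09 m³/yr.
C = 16600/1.278e+09 = 1.299e-05 kg/m³ = 0.01299 mg/L = 12.99 µg/L.

13.0 µg/L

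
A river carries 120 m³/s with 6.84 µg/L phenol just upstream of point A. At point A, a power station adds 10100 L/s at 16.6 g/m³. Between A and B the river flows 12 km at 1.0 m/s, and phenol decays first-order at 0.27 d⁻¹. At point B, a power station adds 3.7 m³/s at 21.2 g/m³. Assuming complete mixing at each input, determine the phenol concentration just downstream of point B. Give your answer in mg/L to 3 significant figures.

6.84 µg/L = 0.00684 mg/L.
10100 L/s = 10.1 m³/s.
After input A: C = (120·0.00684 + 10.1·16.6) / 130.1 = 1.295 mg/L.
Over the 12 km reach to input B (t = 1.2e+04 s = 0.1389 d), decay gives C = 1.295·exp(−0.27·0.1389) = 1.247 mg/L.
After input B: C = (130.1·1.247 + 3.7·21.2) / 133.8 = 1.799 mg/L.

1.80 mg/L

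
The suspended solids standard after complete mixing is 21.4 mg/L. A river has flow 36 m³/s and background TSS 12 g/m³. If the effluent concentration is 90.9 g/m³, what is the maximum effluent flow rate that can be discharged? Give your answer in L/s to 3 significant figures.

4870 L/s

Mass balance at complete mixing: C_std·(Q_w + Q_r) = Q_w·C_e + Q_r·C_b.
Rearranging, Q_w = Q_r·(C_std − C_b)/(C_e − C_std) = 36·(21.4 − 12) / (90.9 − 21.4) = 4.869 m³/s.
= 4869 L/s.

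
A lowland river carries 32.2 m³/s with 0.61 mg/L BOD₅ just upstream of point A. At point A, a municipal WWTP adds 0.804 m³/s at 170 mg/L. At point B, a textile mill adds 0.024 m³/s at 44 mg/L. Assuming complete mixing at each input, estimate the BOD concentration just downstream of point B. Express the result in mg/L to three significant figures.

After input A: C = (32.2·0.61 + 0.804·170) / 33 = 4.736 mg/L.
After input B: C = (33·4.736 + 0.024·44) / 33.03 = 4.765 mg/L.

4.76 mg/L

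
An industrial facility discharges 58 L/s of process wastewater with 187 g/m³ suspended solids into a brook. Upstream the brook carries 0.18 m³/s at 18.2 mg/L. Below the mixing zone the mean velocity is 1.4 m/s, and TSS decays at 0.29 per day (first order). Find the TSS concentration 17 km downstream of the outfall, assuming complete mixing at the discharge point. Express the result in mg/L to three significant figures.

57.0 mg/L

58 L/s = 0.058 m³/s.
After complete mixing, C₀ = (0.058·187 + 0.18·18.2) / 0.238 = 59.34 mg/L.
Travel time t = 1.7e+04 m / 1.4 m/s = 1.214e+04 s = 0.1405 d.
C = 59.34·exp(−0.29·0.1405) = 59.34·0.9601 = 56.97 mg/L.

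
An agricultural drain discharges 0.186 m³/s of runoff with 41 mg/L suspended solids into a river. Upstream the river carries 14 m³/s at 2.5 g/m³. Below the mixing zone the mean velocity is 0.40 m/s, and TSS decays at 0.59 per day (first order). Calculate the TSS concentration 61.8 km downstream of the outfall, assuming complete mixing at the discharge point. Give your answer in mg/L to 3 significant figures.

After complete mixing, C₀ = (0.186·41 + 14·2.5) / 14.19 = 3.005 mg/L.
Travel time t = 6.18e+04 m / 0.40 m/s = 1.545e+05 s = 1.788 d.
C = 3.005·exp(−0.59·1.788) = 3.005·0.3482 = 1.046 mg/L.

1.05 mg/L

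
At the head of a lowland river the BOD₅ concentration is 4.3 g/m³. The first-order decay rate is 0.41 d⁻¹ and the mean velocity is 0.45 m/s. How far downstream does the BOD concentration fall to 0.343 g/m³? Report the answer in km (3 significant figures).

240 km

From C = C₀·e^(−kt), t = ln(C₀/C)/k = ln(4.3/0.343)/0.41 = 2.529/0.41 = 6.167 d.
Distance = v·t = 0.45 m/s × 5.329e+05 s = 2.398e+05 m = 239.8 km.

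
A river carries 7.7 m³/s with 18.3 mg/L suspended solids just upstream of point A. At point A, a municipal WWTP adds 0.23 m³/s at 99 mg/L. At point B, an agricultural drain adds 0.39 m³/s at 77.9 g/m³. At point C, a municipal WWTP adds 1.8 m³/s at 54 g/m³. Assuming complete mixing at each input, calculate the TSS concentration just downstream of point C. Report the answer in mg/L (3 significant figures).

After input A: C = (7.7·18.3 + 0.23·99) / 7.93 = 20.64 mg/L.
After input B: C = (7.93·20.64 + 0.39·77.9) / 8.32 = 23.32 mg/L.
After input C: C = (8.32·23.32 + 1.8·54) / 10.12 = 28.78 mg/L.

28.8 mg/L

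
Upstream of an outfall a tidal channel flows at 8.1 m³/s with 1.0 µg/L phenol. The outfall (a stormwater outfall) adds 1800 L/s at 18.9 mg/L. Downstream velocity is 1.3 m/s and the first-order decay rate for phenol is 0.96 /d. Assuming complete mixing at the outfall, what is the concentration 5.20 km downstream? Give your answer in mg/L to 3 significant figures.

3.29 mg/L

1800 L/s = 1.8 m³/s.
1.0 µg/L = 0.001 mg/L.
After complete mixing, C₀ = (1.8·18.9 + 8.1·0.001) / 9.9 = 3.437 mg/L.
Travel time t = 5200 m / 1.3 m/s = 4000 s = 0.0463 d.
C = 3.437·exp(−0.96·0.0463) = 3.437·0.9565 = 3.288 mg/L.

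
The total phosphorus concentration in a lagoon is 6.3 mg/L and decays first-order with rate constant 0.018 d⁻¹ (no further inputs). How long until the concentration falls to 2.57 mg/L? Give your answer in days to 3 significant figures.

49.8 d

t = ln(C₀/C)/k = ln(6.3/2.57)/0.018 = 0.8966/0.018 = 49.81 d.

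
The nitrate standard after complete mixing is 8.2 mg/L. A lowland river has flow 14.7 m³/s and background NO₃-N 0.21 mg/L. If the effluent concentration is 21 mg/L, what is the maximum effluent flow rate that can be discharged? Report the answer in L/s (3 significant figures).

Mass balance at complete mixing: C_std·(Q_w + Q_r) = Q_w·C_e + Q_r·C_b.
Rearranging, Q_w = Q_r·(C_std − C_b)/(C_e − C_std) = 14.7·(8.2 − 0.21) / (21 − 8.2) = 9.176 m³/s.
= 9176 L/s.

9180 L/s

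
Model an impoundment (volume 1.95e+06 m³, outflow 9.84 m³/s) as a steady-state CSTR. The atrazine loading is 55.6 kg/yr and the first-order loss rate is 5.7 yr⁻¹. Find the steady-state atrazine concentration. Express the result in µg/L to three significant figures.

Outflow Q = 9.84 m³/s × 3.156e+07 s/yr = 3.105e+08 m³/yr.
Steady-state CSTR mass balance: W = Q·C + k·V·C, so C = W/(Q + kV).
Q + kV = 3.105e+08 + 5.7·1.95e+06 = 3.216e+08 m³/yr.
C = 55.6/3.216e+08 = 1.729e-07 kg/m³ = 0.0001729 mg/L = 0.1729 µg/L.

0.173 µg/L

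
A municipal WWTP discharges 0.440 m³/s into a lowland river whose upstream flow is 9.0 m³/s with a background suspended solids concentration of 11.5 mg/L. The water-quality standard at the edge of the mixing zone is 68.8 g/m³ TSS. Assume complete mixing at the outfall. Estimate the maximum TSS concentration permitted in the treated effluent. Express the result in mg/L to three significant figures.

Mass balance: 68.8·9.44 = 0.44·Cₑ + 9·11.5.
Cₑ = (649.5 − 103.5) / 0.44 = 1241 mg/L.

1240 mg/L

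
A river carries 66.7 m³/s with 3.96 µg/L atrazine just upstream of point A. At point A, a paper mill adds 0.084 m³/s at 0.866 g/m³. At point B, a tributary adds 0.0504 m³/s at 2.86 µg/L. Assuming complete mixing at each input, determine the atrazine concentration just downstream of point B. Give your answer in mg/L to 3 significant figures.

0.00504 mg/L

3.96 µg/L = 0.00396 mg/L.
After input A: C = (66.7·0.00396 + 0.084·0.866) / 66.78 = 0.005044 mg/L.
2.86 µg/L = 0.00286 mg/L.
After input B: C = (66.78·0.005044 + 0.0504·0.00286) / 66.83 = 0.005043 mg/L.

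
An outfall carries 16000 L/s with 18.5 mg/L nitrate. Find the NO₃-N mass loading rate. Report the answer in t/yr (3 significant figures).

16000 L/s = 16 m³/s.
Mass flux = Q·C = 16 m³/s × 18.5 g/m³ = 296 g/s.
= 296 g/s × 31.56 = 9341 t/yr.

9340 t/yr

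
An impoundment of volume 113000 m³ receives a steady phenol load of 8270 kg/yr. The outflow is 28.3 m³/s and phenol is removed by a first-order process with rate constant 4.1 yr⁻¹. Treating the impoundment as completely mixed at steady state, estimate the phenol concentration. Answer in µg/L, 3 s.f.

Outflow Q = 28.3 m³/s × 3.156e+07 s/yr = 8.931e+08 m³/yr.
Steady-state CSTR mass balance: W = Q·C + k·V·C, so C = W/(Q + kV).
Q + kV = 8.931e+08 + 4.1·113000 = 8.935e+08 m³/yr.
C = 8270/8.935e+08 = 9.255e-06 kg/m³ = 0.009255 mg/L = 9.255 µg/L.

9.26 µg/L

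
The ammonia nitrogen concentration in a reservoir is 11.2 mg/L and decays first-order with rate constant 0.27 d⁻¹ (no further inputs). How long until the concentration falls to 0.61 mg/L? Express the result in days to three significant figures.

t = ln(C₀/C)/k = ln(11.2/0.61)/0.27 = 2.91/0.27 = 10.78 d.

10.8 d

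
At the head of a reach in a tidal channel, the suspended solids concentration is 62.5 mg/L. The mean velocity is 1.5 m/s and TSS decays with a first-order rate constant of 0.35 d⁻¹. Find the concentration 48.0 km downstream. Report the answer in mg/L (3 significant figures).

54.9 mg/L

Travel time t = 48.0 km / 1.5 m/s = 4.8e+04/1.5 = 3.2e+04 s = 0.3704 d.
First-order decay: C = 62.5·exp(−0.35·0.3704) = 62.5·0.8784 = 54.9 mg/L.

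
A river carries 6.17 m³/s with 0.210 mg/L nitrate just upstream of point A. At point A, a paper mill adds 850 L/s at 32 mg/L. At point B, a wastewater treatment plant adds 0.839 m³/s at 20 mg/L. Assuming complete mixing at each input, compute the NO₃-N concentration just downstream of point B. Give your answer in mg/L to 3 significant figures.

5.76 mg/L

850 L/s = 0.85 m³/s.
After input A: C = (6.17·0.21 + 0.85·32) / 7.02 = 4.059 mg/L.
After input B: C = (7.02·4.059 + 0.839·20) / 7.859 = 5.761 mg/L.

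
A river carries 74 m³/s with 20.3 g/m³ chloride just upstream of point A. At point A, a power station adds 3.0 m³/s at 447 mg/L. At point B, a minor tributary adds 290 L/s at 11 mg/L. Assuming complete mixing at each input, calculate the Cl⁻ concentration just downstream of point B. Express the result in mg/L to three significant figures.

36.8 mg/L

After input A: C = (74·20.3 + 3·447) / 77 = 36.92 mg/L.
290 L/s = 0.29 m³/s.
After input B: C = (77·36.92 + 0.29·11) / 77.29 = 36.83 mg/L.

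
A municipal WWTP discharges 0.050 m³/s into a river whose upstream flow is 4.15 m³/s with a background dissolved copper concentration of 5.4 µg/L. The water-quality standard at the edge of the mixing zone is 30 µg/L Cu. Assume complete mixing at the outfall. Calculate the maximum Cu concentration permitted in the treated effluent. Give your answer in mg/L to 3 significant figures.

5.4 µg/L = 0.0054 mg/L.
30 µg/L = 0.03 mg/L.
Mass balance: 0.03·4.2 = 0.05·Cₑ + 4.15·0.0054.
Cₑ = (0.126 − 0.02241) / 0.05 = 2.072 mg/L.

2.07 mg/L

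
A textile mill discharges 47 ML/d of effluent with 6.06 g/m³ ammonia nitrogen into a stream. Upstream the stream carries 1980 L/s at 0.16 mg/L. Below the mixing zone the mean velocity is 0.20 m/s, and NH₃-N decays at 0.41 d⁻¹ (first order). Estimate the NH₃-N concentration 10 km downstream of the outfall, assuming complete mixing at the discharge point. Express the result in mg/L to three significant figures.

47 ML/d = 0.544 m³/s.
1980 L/s = 1.98 m³/s.
After complete mixing, C₀ = (0.544·6.06 + 1.98·0.16) / 2.524 = 1.432 mg/L.
Travel time t = 1e+04 m / 0.20 m/s = 5e+04 s = 0.5787 d.
C = 1.432·exp(−0.41·0.5787) = 1.432·0.7888 = 1.129 mg/L.

1.13 mg/L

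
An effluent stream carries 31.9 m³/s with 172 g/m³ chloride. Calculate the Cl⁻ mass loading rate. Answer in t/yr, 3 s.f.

173000 t/yr

Mass flux = Q·C = 31.9 m³/s × 172 g/m³ = 5487 g/s.
= 5487 g/s × 31.56 = 1.732e+05 t/yr.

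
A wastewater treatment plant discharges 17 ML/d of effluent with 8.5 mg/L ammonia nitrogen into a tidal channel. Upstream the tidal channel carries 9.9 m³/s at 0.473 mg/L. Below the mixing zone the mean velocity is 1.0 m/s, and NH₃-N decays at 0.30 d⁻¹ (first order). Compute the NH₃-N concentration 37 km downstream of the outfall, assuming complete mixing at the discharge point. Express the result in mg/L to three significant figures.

0.554 mg/L

17 ML/d = 0.1968 m³/s.
After complete mixing, C₀ = (0.1968·8.5 + 9.9·0.473) / 10.1 = 0.6294 mg/L.
Travel time t = 3.7e+04 m / 1.0 m/s = 3.7e+04 s = 0.4282 d.
C = 0.6294·exp(−0.30·0.4282) = 0.6294·0.8794 = 0.5535 mg/L.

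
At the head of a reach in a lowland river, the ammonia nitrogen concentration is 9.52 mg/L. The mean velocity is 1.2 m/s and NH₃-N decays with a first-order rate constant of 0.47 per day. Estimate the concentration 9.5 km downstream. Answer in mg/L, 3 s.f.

Travel time t = 9.5 km / 1.2 m/s = 9500/1.2 = 7917 s = 0.09163 d.
First-order decay: C = 9.52·exp(−0.47·0.09163) = 9.52·0.9578 = 9.119 mg/L.

9.12 mg/L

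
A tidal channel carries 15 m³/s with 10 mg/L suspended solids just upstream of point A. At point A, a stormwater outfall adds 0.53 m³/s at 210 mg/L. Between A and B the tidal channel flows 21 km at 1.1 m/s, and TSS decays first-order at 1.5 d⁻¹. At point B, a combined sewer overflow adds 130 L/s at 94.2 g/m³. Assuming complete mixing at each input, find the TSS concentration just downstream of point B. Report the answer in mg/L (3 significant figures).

12.8 mg/L

After input A: C = (15·10 + 0.53·210) / 15.53 = 16.83 mg/L.
Over the 21 km reach to input B (t = 1.909e+04 s = 0.221 d), decay gives C = 16.83·exp(−1.5·0.221) = 12.08 mg/L.
130 L/s = 0.13 m³/s.
After input B: C = (15.53·12.08 + 0.13·94.2) / 15.66 = 12.76 mg/L.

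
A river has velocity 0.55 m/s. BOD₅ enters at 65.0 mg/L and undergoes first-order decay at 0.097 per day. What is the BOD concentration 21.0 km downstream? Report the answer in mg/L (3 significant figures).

Travel time t = 21.0 km / 0.55 m/s = 2.1e+04/0.55 = 3.818e+04 s = 0.4419 d.
First-order decay: C = 65.0·exp(−0.097·0.4419) = 65.0·0.958 = 62.27 mg/L.

62.3 mg/L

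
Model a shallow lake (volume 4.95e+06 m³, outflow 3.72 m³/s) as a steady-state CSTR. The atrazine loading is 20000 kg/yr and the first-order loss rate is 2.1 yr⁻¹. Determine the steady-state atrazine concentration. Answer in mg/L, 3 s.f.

Outflow Q = 3.72 m³/s × 3.156e+07 s/yr = 1.174e+08 m³/yr.
Steady-state CSTR mass balance: W = Q·C + k·V·C, so C = W/(Q + kV).
Q + kV = 1.174e+08 + 2.1·4.95e+06 = 1.278e+08 m³/yr.
C = 20000/1.278e+08 = 0.0001565 kg/m³ = 0.1565 mg/L.

0.157 mg/L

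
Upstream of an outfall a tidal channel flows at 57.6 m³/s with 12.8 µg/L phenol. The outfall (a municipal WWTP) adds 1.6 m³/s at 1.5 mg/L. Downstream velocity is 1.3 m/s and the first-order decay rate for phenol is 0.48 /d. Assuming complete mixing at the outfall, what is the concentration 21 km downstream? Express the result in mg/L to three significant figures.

12.8 µg/L = 0.0128 mg/L.
After complete mixing, C₀ = (1.6·1.5 + 57.6·0.0128) / 59.2 = 0.05299 mg/L.
Travel time t = 2.1e+04 m / 1.3 m/s = 1.615e+04 s = 0.187 d.
C = 0.05299·exp(−0.48·0.187) = 0.05299·0.9142 = 0.04845 mg/L.

0.0484 mg/L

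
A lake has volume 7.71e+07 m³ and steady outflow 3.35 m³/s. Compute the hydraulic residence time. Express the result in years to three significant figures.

Q = 3.35 m³/s × 3.156e+07 s/yr = 1.057e+08 m³/yr.
Hydraulic residence time τ = V/Q = 7.71e+07/1.057e+08 = 0.7293 yr.

0.729 yr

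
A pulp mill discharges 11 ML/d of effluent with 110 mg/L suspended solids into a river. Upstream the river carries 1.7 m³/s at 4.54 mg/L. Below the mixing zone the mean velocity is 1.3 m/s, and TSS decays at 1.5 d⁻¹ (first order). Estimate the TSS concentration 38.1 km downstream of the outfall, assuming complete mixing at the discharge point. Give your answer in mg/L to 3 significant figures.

11 ML/d = 0.1273 m³/s.
After complete mixing, C₀ = (0.1273·110 + 1.7·4.54) / 1.827 = 11.89 mg/L.
Travel time t = 3.81e+04 m / 1.3 m/s = 2.931e+04 s = 0.3392 d.
C = 11.89·exp(−1.5·0.3392) = 11.89·0.6012 = 7.147 mg/L.

7.15 mg/L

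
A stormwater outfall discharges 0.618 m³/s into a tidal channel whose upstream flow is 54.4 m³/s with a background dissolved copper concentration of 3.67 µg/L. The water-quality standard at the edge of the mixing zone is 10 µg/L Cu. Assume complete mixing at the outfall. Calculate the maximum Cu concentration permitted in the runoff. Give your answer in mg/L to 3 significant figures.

0.567 mg/L

3.67 µg/L = 0.00367 mg/L.
10 µg/L = 0.01 mg/L.
Mass balance: 0.01·55.02 = 0.618·Cₑ + 54.4·0.00367.
Cₑ = (0.5502 − 0.1996) / 0.618 = 0.5672 mg/L.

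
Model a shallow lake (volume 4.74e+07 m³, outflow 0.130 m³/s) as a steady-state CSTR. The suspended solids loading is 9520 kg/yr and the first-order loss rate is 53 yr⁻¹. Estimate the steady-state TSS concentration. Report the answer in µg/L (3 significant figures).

Outflow Q = 0.130 m³/s × 3.156e+07 s/yr = 4.102e+06 m³/yr.
Steady-state CSTR mass balance: W = Q·C + k·V·C, so C = W/(Q + kV).
Q + kV = 4.102e+06 + 53·4.74e+07 = 2.516e+09 m³/yr.
C = 9520/2.516e+09 = 3.783e-06 kg/m³ = 0.003783 mg/L = 3.783 µg/L.

3.78 µg/L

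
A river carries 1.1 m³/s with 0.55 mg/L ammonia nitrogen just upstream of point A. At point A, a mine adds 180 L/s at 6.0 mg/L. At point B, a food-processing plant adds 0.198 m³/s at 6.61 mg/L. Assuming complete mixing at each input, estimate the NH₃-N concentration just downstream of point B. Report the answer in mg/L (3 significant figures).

2.03 mg/L

180 L/s = 0.18 m³/s.
After input A: C = (1.1·0.55 + 0.18·6) / 1.28 = 1.316 mg/L.
After input B: C = (1.28·1.316 + 0.198·6.61) / 1.478 = 2.026 mg/L.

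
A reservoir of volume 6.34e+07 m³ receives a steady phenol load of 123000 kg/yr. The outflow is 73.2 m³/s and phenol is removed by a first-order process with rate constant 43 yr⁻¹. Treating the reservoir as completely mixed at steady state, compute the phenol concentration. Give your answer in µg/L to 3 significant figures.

Outflow Q = 73.2 m³/s × 3.156e+07 s/yr = 2.31e+09 m³/yr.
Steady-state CSTR mass balance: W = Q·C + k·V·C, so C = W/(Q + kV).
Q + kV = 2.31e+09 + 43·6.34e+07 = 5.036e+09 m³/yr.
C = 123000/5.036e+09 = 2.442e-05 kg/m³ = 0.02442 mg/L = 24.42 µg/L.

24.4 µg/L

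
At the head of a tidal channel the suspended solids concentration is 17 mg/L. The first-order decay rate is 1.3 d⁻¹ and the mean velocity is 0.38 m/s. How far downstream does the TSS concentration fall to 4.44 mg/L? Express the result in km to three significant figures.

33.9 km

From C = C₀·e^(−kt), t = ln(C₀/C)/k = ln(17/4.44)/1.3 = 1.343/1.3 = 1.033 d.
Distance = v·t = 0.38 m/s × 8.923e+04 s = 3.391e+04 m = 33.91 km.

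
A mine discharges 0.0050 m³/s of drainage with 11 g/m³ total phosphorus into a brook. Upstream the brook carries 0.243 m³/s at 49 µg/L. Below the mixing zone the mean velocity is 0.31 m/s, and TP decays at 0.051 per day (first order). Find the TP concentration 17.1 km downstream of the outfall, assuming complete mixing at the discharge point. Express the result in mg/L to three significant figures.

0.261 mg/L

49 µg/L = 0.049 mg/L.
After complete mixing, C₀ = (0.005·11 + 0.243·0.049) / 0.248 = 0.2698 mg/L.
Travel time t = 1.71e+04 m / 0.31 m/s = 5.516e+04 s = 0.6384 d.
C = 0.2698·exp(−0.051·0.6384) = 0.2698·0.968 = 0.2611 mg/L.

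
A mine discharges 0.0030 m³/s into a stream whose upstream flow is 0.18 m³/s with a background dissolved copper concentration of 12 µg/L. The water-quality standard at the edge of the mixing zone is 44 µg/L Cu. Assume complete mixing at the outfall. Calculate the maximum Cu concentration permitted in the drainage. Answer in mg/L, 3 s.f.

12 µg/L = 0.012 mg/L.
44 µg/L = 0.044 mg/L.
Mass balance: 0.044·0.183 = 0.003·Cₑ + 0.18·0.012.
Cₑ = (0.008052 − 0.00216) / 0.003 = 1.964 mg/L.

1.96 mg/L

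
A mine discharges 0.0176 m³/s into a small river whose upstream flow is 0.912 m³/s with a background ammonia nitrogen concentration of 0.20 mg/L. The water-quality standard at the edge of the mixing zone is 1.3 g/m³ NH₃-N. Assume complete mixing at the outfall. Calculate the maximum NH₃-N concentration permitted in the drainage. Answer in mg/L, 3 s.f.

58.3 mg/L

Mass balance: 1.3·0.9296 = 0.0176·Cₑ + 0.912·0.2.
Cₑ = (1.208 − 0.1824) / 0.0176 = 58.3 mg/L.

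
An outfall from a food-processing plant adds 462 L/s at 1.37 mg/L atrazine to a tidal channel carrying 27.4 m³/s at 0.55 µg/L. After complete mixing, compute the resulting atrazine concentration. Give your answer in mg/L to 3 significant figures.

462 L/s = 0.462 m³/s.
0.55 µg/L = 0.00055 mg/L.
Conservation of mass across the mixing zone: C = (0.462·1.37 + 27.4·0.00055) / (0.462 + 27.4) = 0.648/27.86 = 0.02326 mg/L.

0.0233 mg/L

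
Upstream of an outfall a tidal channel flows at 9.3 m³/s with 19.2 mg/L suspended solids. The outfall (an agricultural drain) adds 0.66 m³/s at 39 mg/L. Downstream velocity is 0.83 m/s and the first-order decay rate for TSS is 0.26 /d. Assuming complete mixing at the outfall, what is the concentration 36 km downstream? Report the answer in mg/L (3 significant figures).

18.0 mg/L

After complete mixing, C₀ = (0.66·39 + 9.3·19.2) / 9.96 = 20.51 mg/L.
Travel time t = 3.6e+04 m / 0.83 m/s = 4.337e+04 s = 0.502 d.
C = 20.51·exp(−0.26·0.502) = 20.51·0.8776 = 18 mg/L.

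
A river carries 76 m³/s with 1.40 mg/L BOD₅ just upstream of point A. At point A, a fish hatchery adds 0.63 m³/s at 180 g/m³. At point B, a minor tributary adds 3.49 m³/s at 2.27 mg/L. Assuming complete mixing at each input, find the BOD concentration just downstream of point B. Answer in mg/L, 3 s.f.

2.84 mg/L

After input A: C = (76·1.4 + 0.63·180) / 76.63 = 2.868 mg/L.
After input B: C = (76.63·2.868 + 3.49·2.27) / 80.12 = 2.842 mg/L.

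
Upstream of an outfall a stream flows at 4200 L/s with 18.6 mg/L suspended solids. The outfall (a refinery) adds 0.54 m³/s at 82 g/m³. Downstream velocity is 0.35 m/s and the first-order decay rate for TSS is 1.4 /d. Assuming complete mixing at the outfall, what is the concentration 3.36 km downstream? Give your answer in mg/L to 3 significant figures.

4200 L/s = 4.2 m³/s.
After complete mixing, C₀ = (0.54·82 + 4.2·18.6) / 4.74 = 25.82 mg/L.
Travel time t = 3360 m / 0.35 m/s = 9600 s = 0.1111 d.
C = 25.82·exp(−1.4·0.1111) = 25.82·0.8559 = 22.1 mg/L.

22.1 mg/L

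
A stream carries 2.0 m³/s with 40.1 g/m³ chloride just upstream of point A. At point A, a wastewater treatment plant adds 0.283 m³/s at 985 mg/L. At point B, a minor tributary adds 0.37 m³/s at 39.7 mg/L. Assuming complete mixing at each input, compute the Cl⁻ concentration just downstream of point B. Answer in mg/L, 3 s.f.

After input A: C = (2·40.1 + 0.283·985) / 2.283 = 157.2 mg/L.
After input B: C = (2.283·157.2 + 0.37·39.7) / 2.653 = 140.8 mg/L.

141 mg/L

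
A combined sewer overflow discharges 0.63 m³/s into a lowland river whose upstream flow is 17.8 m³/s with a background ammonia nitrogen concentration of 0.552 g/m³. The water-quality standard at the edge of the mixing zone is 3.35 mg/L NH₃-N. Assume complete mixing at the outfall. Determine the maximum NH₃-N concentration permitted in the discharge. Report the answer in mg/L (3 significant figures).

Mass balance: 3.35·18.43 = 0.63·Cₑ + 17.8·0.552.
Cₑ = (61.74 − 9.826) / 0.63 = 82.4 mg/L.

82.4 mg/L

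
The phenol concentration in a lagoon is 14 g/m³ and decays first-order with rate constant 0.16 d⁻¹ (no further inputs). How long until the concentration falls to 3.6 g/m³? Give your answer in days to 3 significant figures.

t = ln(C₀/C)/k = ln(14/3.6)/0.16 = 1.358/0.16 = 8.488 d.

8.49 d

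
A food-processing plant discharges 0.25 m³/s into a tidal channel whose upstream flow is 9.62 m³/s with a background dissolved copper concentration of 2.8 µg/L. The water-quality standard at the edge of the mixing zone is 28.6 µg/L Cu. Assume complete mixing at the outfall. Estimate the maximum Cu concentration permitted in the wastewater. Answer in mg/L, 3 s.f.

1.02 mg/L

2.8 µg/L = 0.0028 mg/L.
28.6 µg/L = 0.0286 mg/L.
Mass balance: 0.0286·9.87 = 0.25·Cₑ + 9.62·0.0028.
Cₑ = (0.2823 − 0.02694) / 0.25 = 1.021 mg/L.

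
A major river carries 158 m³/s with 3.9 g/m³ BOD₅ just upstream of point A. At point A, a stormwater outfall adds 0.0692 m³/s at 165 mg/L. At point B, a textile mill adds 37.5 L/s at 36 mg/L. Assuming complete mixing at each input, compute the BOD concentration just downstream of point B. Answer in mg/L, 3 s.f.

After input A: C = (158·3.9 + 0.0692·165) / 158.1 = 3.971 mg/L.
37.5 L/s = 0.0375 m³/s.
After input B: C = (158.1·3.971 + 0.0375·36) / 158.1 = 3.978 mg/L.

3.98 mg/L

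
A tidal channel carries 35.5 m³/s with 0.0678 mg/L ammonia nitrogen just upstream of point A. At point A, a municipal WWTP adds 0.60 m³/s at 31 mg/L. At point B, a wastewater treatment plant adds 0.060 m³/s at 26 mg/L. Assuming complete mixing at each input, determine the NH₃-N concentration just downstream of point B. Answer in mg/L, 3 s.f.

After input A: C = (35.5·0.0678 + 0.6·31) / 36.1 = 0.5819 mg/L.
After input B: C = (36.1·0.5819 + 0.06·26) / 36.16 = 0.6241 mg/L.

0.624 mg/L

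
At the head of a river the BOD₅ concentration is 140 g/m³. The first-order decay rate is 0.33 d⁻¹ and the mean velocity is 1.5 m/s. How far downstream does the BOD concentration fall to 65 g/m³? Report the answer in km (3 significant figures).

From C = C₀·e^(−kt), t = ln(C₀/C)/k = ln(140/65)/0.33 = 0.7673/0.33 = 2.325 d.
Distance = v·t = 1.5 m/s × 2.009e+05 s = 3.013e+05 m = 301.3 km.

301 km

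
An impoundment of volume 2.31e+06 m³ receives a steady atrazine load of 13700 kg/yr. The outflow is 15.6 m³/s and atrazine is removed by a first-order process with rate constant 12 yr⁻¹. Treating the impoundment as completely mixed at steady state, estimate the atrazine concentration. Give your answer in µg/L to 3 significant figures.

Outflow Q = 15.6 m³/s × 3.156e+07 s/yr = 4.923e+08 m³/yr.
Steady-state CSTR mass balance: W = Q·C + k·V·C, so C = W/(Q + kV).
Q + kV = 4.923e+08 + 12·2.31e+06 = 5.2e+08 m³/yr.
C = 13700/5.2e+08 = 2.635e-05 kg/m³ = 0.02635 mg/L = 26.35 µg/L.

26.3 µg/L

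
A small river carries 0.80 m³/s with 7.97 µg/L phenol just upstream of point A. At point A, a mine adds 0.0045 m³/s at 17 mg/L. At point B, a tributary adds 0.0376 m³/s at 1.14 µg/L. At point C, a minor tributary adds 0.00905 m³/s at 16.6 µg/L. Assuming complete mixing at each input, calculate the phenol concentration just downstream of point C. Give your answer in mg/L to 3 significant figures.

0.0976 mg/L

7.97 µg/L = 0.00797 mg/L.
After input A: C = (0.8·0.00797 + 0.0045·17) / 0.8045 = 0.103 mg/L.
1.14 µg/L = 0.00114 mg/L.
After input B: C = (0.8045·0.103 + 0.0376·0.00114) / 0.8421 = 0.09847 mg/L.
16.6 µg/L = 0.0166 mg/L.
After input C: C = (0.8421·0.09847 + 0.00905·0.0166) / 0.8511 = 0.0976 mg/L.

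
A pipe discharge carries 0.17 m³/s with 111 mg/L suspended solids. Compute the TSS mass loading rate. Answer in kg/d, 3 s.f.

Mass flux = Q·C = 0.17 m³/s × 111 g/m³ = 18.87 g/s.
= 18.87 g/s × 86.4 = 1630 kg/d.

1630 kg/d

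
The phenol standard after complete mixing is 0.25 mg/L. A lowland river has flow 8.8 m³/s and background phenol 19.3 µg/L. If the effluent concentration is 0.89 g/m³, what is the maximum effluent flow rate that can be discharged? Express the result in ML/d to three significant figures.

19.3 µg/L = 0.0193 mg/L.
Mass balance at complete mixing: C_std·(Q_w + Q_r) = Q_w·C_e + Q_r·C_b.
Rearranging, Q_w = Q_r·(C_std − C_b)/(C_e − C_std) = 8.8·(0.25 − 0.0193) / (0.89 − 0.25) = 3.172 m³/s.
= 274.1 ML/d.

274 ML/d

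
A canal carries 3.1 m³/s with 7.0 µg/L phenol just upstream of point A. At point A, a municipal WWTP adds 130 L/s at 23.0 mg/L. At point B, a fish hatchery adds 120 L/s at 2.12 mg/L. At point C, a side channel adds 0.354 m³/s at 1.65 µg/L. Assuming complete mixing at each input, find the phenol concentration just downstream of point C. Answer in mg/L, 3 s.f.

0.882 mg/L

7.0 µg/L = 0.007 mg/L.
130 L/s = 0.13 m³/s.
After input A: C = (3.1·0.007 + 0.13·23) / 3.23 = 0.9324 mg/L.
120 L/s = 0.12 m³/s.
After input B: C = (3.23·0.9324 + 0.12·2.12) / 3.35 = 0.975 mg/L.
1.65 µg/L = 0.00165 mg/L.
After input C: C = (3.35·0.975 + 0.354·0.00165) / 3.704 = 0.8819 mg/L.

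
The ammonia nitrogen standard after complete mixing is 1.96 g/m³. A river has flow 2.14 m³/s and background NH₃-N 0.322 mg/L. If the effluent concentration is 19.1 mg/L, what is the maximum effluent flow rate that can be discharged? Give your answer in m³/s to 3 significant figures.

Mass balance at complete mixing: C_std·(Q_w + Q_r) = Q_w·C_e + Q_r·C_b.
Rearranging, Q_w = Q_r·(C_std − C_b)/(C_e − C_std) = 2.14·(1.96 − 0.322) / (19.1 − 1.96) = 0.2045 m³/s.

0.205 m³/s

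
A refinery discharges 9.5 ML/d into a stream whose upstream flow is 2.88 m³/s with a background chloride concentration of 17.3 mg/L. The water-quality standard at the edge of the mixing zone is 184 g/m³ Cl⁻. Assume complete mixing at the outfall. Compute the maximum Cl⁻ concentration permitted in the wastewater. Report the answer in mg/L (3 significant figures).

9.5 ML/d = 0.11 m³/s.
Mass balance: 184·2.99 = 0.11·Cₑ + 2.88·17.3.
Cₑ = (550.2 − 49.82) / 0.11 = 4550 mg/L.

4550 mg/L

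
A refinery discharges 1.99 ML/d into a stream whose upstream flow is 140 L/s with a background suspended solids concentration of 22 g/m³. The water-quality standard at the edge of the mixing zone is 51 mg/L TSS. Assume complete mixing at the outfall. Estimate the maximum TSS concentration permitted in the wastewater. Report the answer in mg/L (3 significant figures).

227 mg/L

1.99 ML/d = 0.02303 m³/s.
140 L/s = 0.14 m³/s.
Mass balance: 51·0.163 = 0.02303·Cₑ + 0.14·22.
Cₑ = (8.315 − 3.08) / 0.02303 = 227.3 mg/L.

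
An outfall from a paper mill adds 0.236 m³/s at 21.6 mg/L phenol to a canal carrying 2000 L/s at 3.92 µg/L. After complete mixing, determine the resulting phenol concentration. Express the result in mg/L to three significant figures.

2000 L/s = 2 m³/s.
3.92 µg/L = 0.00392 mg/L.
By mass balance at complete mixing, C = (0.236·21.6 + 2·0.00392) / (0.236 + 2) = 5.105/2.236 = 2.283 mg/L.

2.28 mg/L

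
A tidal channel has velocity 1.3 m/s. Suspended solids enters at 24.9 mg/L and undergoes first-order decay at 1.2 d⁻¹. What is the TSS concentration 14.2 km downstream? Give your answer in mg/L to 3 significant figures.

21.4 mg/L

Travel time t = 14.2 km / 1.3 m/s = 1.42e+04/1.3 = 1.092e+04 s = 0.1264 d.
First-order decay: C = 24.9·exp(−1.2·0.1264) = 24.9·0.8592 = 21.4 mg/L.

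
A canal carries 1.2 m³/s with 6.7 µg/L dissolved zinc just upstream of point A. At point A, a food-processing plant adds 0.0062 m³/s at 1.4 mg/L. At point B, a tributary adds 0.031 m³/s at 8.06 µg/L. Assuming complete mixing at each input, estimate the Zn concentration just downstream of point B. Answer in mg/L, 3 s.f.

0.0137 mg/L

6.7 µg/L = 0.0067 mg/L.
After input A: C = (1.2·0.0067 + 0.0062·1.4) / 1.206 = 0.01386 mg/L.
8.06 µg/L = 0.00806 mg/L.
After input B: C = (1.206·0.01386 + 0.031·0.00806) / 1.237 = 0.01372 mg/L.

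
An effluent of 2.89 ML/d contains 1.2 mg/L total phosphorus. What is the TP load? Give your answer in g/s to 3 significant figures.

0.0401 g/s

2.89 ML/d = 0.03345 m³/s.
Mass flux = Q·C = 0.03345 m³/s × 1.2 g/m³ = 0.04014 g/s.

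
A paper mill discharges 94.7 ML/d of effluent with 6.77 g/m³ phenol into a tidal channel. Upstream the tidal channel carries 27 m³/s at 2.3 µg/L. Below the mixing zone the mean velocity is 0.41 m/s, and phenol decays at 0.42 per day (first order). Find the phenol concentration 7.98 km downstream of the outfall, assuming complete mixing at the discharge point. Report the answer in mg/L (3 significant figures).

0.242 mg/L

94.7 ML/d = 1.096 m³/s.
2.3 µg/L = 0.0023 mg/L.
After complete mixing, C₀ = (1.096·6.77 + 27·0.0023) / 28.1 = 0.2663 mg/L.
Travel time t = 7980 m / 0.41 m/s = 1.946e+04 s = 0.2253 d.
C = 0.2663·exp(−0.42·0.2253) = 0.2663·0.9097 = 0.2423 mg/L.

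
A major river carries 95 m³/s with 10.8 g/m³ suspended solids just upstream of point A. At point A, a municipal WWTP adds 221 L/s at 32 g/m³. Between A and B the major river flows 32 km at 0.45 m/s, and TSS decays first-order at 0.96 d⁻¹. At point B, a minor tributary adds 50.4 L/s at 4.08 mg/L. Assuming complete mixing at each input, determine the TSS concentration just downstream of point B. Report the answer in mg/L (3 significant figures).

221 L/s = 0.221 m³/s.
After input A: C = (95·10.8 + 0.221·32) / 95.22 = 10.85 mg/L.
Over the 32 km reach to input B (t = 7.111e+04 s = 0.823 d), decay gives C = 10.85·exp(−0.96·0.823) = 4.923 mg/L.
50.4 L/s = 0.0504 m³/s.
After input B: C = (95.22·4.923 + 0.0504·4.08) / 95.27 = 4.923 mg/L.

4.92 mg/L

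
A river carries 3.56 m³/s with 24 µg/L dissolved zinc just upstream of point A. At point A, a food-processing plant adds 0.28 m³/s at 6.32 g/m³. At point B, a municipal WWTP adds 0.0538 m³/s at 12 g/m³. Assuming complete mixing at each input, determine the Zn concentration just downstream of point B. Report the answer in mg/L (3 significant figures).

24 µg/L = 0.024 mg/L.
After input A: C = (3.56·0.024 + 0.28·6.32) / 3.84 = 0.4831 mg/L.
After input B: C = (3.84·0.4831 + 0.0538·12) / 3.894 = 0.6422 mg/L.

0.642 mg/L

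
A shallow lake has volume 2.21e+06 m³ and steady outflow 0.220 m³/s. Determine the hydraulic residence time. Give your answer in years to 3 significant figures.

Q = 0.220 m³/s × 3.156e+07 s/yr = 6.943e+06 m³/yr.
Hydraulic residence time τ = V/Q = 2.21e+06/6.943e+06 = 0.3183 yr.

0.318 yr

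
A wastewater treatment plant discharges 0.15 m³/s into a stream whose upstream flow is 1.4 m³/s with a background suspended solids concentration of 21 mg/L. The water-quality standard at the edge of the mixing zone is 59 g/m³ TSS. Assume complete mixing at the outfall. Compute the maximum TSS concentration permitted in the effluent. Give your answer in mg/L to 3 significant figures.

Mass balance: 59·1.55 = 0.15·Cₑ + 1.4·21.
Cₑ = (91.45 − 29.4) / 0.15 = 413.7 mg/L.

414 mg/L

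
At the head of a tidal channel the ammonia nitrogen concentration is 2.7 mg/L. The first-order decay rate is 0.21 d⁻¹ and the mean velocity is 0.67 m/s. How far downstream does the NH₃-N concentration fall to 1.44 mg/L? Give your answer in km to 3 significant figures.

From C = C₀·e^(−kt), t = ln(C₀/C)/k = ln(2.7/1.44)/0.21 = 0.6286/0.21 = 2.993 d.
Distance = v·t = 0.67 m/s × 2.586e+05 s = 1.733e+05 m = 173.3 km.

173 km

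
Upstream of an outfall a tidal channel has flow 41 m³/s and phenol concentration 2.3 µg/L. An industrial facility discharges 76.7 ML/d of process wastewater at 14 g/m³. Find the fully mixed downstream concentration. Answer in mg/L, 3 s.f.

76.7 ML/d = 0.8877 m³/s.
2.3 µg/L = 0.0023 mg/L.
Conservation of mass across the mixing zone: C = (0.8877·14 + 41·0.0023) / (0.8877 + 41) = 12.52/41.89 = 0.299 mg/L.

0.299 mg/L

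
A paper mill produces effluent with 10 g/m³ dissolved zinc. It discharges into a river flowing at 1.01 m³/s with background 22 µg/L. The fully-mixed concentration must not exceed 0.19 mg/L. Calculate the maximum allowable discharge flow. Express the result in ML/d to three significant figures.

1.49 ML/d

22 µg/L = 0.022 mg/L.
Mass balance at complete mixing: C_std·(Q_w + Q_r) = Q_w·C_e + Q_r·C_b.
Rearranging, Q_w = Q_r·(C_std − C_b)/(C_e − C_std) = 1.01·(0.19 − 0.022) / (10 − 0.19) = 0.0173 m³/s.
= 1.494 ML/d.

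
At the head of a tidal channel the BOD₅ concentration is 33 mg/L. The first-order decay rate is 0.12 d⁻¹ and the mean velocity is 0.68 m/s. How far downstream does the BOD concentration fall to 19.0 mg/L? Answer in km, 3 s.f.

270 km

From C = C₀·e^(−kt), t = ln(C₀/C)/k = ln(33/19.0)/0.12 = 0.5521/0.12 = 4.601 d.
Distance = v·t = 0.68 m/s × 3.975e+05 s = 2.703e+05 m = 270.3 km.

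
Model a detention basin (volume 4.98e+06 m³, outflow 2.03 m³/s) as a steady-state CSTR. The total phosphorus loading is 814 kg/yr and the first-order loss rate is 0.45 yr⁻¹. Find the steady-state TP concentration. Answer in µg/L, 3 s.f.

Outflow Q = 2.03 m³/s × 3.156e+07 s/yr = 6.406e+07 m³/yr.
Steady-state CSTR mass balance: W = Q·C + k·V·C, so C = W/(Q + kV).
Q + kV = 6.406e+07 + 0.45·4.98e+06 = 6.63e+07 m³/yr.
C = 814/6.63e+07 = 1.228e-05 kg/m³ = 0.01228 mg/L = 12.28 µg/L.

12.3 µg/L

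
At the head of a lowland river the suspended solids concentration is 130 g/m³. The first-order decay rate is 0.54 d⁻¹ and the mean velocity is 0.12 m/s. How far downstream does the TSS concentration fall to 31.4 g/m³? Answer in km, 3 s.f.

27.3 km

From C = C₀·e^(−kt), t = ln(C₀/C)/k = ln(130/31.4)/0.54 = 1.421/0.54 = 2.631 d.
Distance = v·t = 0.12 m/s × 2.273e+05 s = 2.728e+04 m = 27.28 km.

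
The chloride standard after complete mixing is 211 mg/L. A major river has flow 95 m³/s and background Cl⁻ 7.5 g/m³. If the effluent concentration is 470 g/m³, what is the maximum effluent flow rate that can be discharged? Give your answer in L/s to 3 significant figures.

Mass balance at complete mixing: C_std·(Q_w + Q_r) = Q_w·C_e + Q_r·C_b.
Rearranging, Q_w = Q_r·(C_std − C_b)/(C_e − C_std) = 95·(211 − 7.5) / (470 − 211) = 74.64 m³/s.
= 7.464e+04 L/s.

74600 L/s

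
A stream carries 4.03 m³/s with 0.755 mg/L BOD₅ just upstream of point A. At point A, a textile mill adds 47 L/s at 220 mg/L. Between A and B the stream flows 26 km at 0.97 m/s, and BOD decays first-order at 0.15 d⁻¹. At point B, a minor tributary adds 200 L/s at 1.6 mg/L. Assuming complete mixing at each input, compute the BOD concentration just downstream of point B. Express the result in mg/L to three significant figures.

47 L/s = 0.047 m³/s.
After input A: C = (4.03·0.755 + 0.047·220) / 4.077 = 3.282 mg/L.
Over the 26 km reach to input B (t = 2.68e+04 s = 0.3102 d), decay gives C = 3.282·exp(−0.15·0.3102) = 3.133 mg/L.
200 L/s = 0.2 m³/s.
After input B: C = (4.077·3.133 + 0.2·1.6) / 4.277 = 3.062 mg/L.

3.06 mg/L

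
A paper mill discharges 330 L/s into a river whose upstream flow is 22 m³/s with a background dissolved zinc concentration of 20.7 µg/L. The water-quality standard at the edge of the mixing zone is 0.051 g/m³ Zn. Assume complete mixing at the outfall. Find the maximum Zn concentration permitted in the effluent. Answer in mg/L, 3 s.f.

330 L/s = 0.33 m³/s.
20.7 µg/L = 0.0207 mg/L.
Mass balance: 0.051·22.33 = 0.33·Cₑ + 22·0.0207.
Cₑ = (1.139 − 0.4554) / 0.33 = 2.071 mg/L.

2.07 mg/L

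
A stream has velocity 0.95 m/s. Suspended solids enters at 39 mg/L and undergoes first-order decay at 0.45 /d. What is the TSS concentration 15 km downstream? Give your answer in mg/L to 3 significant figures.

35.9 mg/L

Travel time t = 15 km / 0.95 m/s = 1.5e+04/0.95 = 1.579e+04 s = 0.1827 d.
First-order decay: C = 39·exp(−0.45·0.1827) = 39·0.9211 = 35.92 mg/L.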